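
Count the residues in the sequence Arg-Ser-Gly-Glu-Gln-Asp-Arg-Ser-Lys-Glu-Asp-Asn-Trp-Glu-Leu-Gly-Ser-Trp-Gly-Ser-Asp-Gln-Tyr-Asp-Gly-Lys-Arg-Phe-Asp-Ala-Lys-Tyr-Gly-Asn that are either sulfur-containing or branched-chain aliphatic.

Sulfur-containing: C, M. Branched-chain aliphatic: I, L, V.
Sulfur-containing residues here: none (0).
Branched-chain aliphatic residues here: Leu15 (1).
The two groups share no amino acid, so total = 0 + 1 = 1.

1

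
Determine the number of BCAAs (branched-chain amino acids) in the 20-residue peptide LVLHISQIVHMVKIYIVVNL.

The BCAAs are Val, Leu, and Ile — aliphatic side chains with a branch point.
Matching residues: L1, V2, L3, I5, I8, V9, V12, I14, I16, V17, V18, L20.

12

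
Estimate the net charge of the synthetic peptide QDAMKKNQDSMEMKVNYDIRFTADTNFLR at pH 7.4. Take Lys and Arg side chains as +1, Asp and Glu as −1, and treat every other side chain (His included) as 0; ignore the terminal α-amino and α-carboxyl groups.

0

Positive (K, R): K5, K6, K14, R20, R29 → +5.
Negative (D, E): D2, D9, E12, D18, D24 → −5.
Net charge = (+5) + (−5) = 0.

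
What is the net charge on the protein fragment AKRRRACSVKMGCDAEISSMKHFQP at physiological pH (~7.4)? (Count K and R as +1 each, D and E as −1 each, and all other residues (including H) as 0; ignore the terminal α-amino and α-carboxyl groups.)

+4

Positive (K, R): K2, R3, R4, R5, K10, K21 → +6.
Negative (D, E): D14, E16 → −2.
Net charge = (+6) + (−2) = +4.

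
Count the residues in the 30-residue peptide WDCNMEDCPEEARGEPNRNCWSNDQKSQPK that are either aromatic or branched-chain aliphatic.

Aromatic: F, W, Y. Branched-chain aliphatic: I, L, V.
Aromatic residues here: W1, W21 (2).
Branched-chain aliphatic residues here: none (0).
The two groups share no amino acid, so total = 2 + 0 = 2.

2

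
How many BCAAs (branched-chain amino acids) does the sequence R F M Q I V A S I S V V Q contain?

5

The BCAAs are Val, Leu, and Ile — aliphatic side chains with a branch point.
Matching residues: I5, V6, I9, V11, V12.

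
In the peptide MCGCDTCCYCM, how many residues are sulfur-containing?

7

Only Cys (C) and Met (M) have a sulfur atom in the side chain.
Matching residues: M1, C2, C4, C7, C8, C10, M11.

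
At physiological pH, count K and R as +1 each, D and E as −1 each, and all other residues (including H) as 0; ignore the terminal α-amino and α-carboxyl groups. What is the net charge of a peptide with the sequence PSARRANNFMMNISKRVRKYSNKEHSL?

Positive (K, R): R4, R5, K15, R16, R18, K19, K23 → +7.
Negative (D, E): E24 → −1.
Net charge = (+7) + (−1) = +6.

+6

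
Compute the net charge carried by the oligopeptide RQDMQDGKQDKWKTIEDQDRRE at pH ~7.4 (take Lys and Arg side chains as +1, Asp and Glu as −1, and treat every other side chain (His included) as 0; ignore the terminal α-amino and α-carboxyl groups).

-1

Positive (K, R): R1, K8, K11, K13, R20, R21 → +6.
Negative (D, E): D3, D6, D10, E16, D17, D19, E22 → −7.
Net charge = (+6) + (−7) = −1.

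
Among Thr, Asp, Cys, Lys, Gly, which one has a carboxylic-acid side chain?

Asp

The acidic residues are Asp (D) and Glu (E), whose side chains end in a carboxylate group.
Of the listed options, only Asp belongs to this group.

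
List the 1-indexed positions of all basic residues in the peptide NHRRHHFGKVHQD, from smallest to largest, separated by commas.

Lysine (K), arginine (R), and histidine (H) have basic, nitrogen-containing side chains.
Matching residues: H2, R3, R4, H5, H6, K9, H11.

2, 3, 4, 5, 6, 9, 11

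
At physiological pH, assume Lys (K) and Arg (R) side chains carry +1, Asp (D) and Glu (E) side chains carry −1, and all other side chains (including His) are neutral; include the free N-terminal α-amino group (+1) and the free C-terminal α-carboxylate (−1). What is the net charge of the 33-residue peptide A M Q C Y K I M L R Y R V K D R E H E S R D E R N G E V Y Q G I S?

+1

Positive (K, R): K6, R10, R12, K14, R16, R21, R24 → +7.
Negative (D, E): D15, E17, E19, D22, E23, E27 → −6.
The N-terminus (+1) and C-terminus (−1) cancel.
Net charge = (+7) + (−6) = +1.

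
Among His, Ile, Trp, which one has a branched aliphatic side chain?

Ile

V, L, and I make up the branched-chain aliphatic group.
Of the listed options, only Ile belongs to this group.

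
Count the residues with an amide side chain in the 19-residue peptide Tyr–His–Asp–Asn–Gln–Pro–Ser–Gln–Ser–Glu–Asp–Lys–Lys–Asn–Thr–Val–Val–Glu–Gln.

The amide-side-chain residues are Asn (N) and Gln (Q).
Matching residues: Asn4, Gln5, Gln8, Asn14, Gln19.

5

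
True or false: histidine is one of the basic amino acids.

True

K, R, and H are the three residues with basic side chains (ε-amine, guanidinium, and imidazole respectively).
Histidine is in this group.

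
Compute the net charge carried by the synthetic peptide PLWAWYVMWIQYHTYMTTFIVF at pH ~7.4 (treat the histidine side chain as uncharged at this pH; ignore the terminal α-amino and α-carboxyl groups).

0

Near pH 7.4, K and R contribute +1 each, D and E contribute −1 each, and every other side chain (His included, as stated) is uncharged.
Positive (K, R): none → +0.
Negative (D, E): none → −0.
Net charge = (+0) + (−0) = 0.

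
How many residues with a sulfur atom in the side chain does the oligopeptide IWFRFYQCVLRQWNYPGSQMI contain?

2

The sulfur-bearing residues are cysteine (–SH) and methionine (–S–CH₃).
Matching residues: C8, M20.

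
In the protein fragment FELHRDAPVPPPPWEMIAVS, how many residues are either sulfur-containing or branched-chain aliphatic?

5

Sulfur-containing: C, M. Branched-chain aliphatic: I, L, V.
Sulfur-containing residues here: M16 (1).
Branched-chain aliphatic residues here: L3, V9, I17, V19 (4).
The two groups share no amino acid, so total = 1 + 4 = 5.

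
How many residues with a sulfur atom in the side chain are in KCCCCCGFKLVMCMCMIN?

10

Only Cys (C) and Met (M) have a sulfur atom in the side chain.
Matching residues: C2, C3, C4, C5, C6, M12, C13, M14, C15, M16.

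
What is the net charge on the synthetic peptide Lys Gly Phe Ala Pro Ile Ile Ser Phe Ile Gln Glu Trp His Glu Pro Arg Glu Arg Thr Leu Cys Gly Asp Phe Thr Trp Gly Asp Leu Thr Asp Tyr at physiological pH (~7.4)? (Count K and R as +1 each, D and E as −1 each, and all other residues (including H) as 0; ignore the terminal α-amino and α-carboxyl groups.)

-3

Positive (K, R): Lys1, Arg17, Arg19 → +3.
Negative (D, E): Glu12, Glu15, Glu18, Asp24, Asp29, Asp32 → −6.
Net charge = (+3) + (−6) = −3.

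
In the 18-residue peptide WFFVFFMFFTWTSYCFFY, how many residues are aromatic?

Phenylalanine (F), tryptophan (W), and tyrosine (Y) have aromatic ring side chains.
Matching residues: W1, F2, F3, F5, F6, F8, F9, W11, Y14, F16, F17, Y18.

12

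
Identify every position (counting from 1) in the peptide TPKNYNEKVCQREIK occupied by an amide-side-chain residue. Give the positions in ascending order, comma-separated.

4, 6, 11

Asparagine (N) and glutamine (Q) have uncharged amide side chains.
Matching residues: N4, N6, Q11.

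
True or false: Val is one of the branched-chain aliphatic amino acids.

True

The BCAAs are Val, Leu, and Ile — aliphatic side chains with a branch point.
Valine is in this group.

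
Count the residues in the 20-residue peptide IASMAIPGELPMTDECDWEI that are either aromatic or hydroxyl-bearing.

Aromatic: F, W, Y. Hydroxyl-bearing: S, T, Y.
Aromatic residues here: W18 (1).
Hydroxyl-bearing residues here: S3, T13 (2).
(Y belongs to both groups, but none appear in this sequence.) Total = 1 + 2 = 3.

3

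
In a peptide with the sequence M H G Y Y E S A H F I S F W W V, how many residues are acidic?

1

The acidic residues are Asp (D) and Glu (E), whose side chains end in a carboxylate group.
Matching residues: E6.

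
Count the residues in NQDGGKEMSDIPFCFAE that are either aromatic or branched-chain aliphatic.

3

Aromatic: F, W, Y. Branched-chain aliphatic: I, L, V.
Aromatic residues here: F13, F15 (2).
Branched-chain aliphatic residues here: I11 (1).
The two groups share no amino acid, so total = 2 + 1 = 3.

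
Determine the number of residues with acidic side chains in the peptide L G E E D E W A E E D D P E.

The acidic residues are Asp (D) and Glu (E), whose side chains end in a carboxylate group.
Matching residues: E3, E4, D5, E6, E9, E10, D11, D12, E14.

9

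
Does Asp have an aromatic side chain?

No

F, W, and Y each carry an aromatic ring on the side chain.
Aspartate is not in this group.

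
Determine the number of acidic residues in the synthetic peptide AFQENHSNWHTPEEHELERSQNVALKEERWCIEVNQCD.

Aspartate (D) and glutamate (E) have carboxylic-acid side chains and are the acidic amino acids.
Matching residues: E4, E13, E14, E16, E18, E27, E28, E33, D38.

9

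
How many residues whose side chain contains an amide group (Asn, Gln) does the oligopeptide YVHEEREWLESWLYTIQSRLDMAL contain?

1

Matching residues: Q17.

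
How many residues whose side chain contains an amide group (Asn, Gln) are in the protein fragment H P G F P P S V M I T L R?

0

None of the 13 residues belong to this group.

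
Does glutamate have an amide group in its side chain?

The amide-side-chain residues are Asn (N) and Gln (Q).
Glutamate is not in this group.

No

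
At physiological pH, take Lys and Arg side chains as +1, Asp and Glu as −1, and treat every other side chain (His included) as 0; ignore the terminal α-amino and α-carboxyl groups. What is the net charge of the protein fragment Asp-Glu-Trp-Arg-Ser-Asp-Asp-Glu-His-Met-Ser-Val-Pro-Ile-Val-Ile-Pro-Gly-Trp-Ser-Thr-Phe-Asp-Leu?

-5

Positive (K, R): Arg4 → +1.
Negative (D, E): Asp1, Glu2, Asp6, Asp7, Glu8, Asp23 → −6.
Net charge = (+1) + (−6) = −5.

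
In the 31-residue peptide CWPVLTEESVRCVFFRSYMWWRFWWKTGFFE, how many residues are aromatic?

11

The aromatic amino acids are Phe (F, benzyl), Trp (W, indole), and Tyr (Y, phenol).
Matching residues: W2, F14, F15, Y18, W20, W21, F23, W24, W25, F29, F30.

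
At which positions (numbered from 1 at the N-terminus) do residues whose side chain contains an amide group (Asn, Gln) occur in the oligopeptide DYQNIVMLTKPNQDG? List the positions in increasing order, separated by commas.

3, 4, 12, 13

Matching residues: Q3, N4, N12, Q13.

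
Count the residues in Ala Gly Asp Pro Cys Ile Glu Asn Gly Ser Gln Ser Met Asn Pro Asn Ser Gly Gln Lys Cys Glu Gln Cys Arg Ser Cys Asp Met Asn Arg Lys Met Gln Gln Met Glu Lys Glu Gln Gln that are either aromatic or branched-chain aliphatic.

Aromatic: F, W, Y. Branched-chain aliphatic: I, L, V.
Aromatic residues here: none (0).
Branched-chain aliphatic residues here: Ile6 (1).
The two groups share no amino acid, so total = 0 + 1 = 1.

1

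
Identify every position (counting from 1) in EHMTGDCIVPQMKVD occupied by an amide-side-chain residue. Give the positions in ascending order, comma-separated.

Only N (asparagine) and Q (glutamine) carry a side-chain carboxamide.
Matching residues: Q11.

11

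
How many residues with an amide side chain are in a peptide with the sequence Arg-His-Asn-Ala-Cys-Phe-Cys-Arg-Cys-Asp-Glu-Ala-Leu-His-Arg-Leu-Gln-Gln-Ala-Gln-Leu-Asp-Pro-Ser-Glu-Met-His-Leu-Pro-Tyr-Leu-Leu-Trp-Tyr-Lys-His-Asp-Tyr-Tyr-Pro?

4

The amide-side-chain residues are Asn (N) and Gln (Q).
Matching residues: Asn3, Gln17, Gln18, Gln20.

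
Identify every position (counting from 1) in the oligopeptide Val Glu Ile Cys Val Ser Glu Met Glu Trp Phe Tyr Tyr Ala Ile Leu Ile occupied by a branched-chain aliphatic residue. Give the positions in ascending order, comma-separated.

1, 3, 5, 15, 16, 17

Matching residues: Val1, Ile3, Val5, Ile15, Leu16, Ile17.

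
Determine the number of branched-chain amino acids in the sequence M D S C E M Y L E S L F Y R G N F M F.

The BCAAs are Val, Leu, and Ile — aliphatic side chains with a branch point.
Matching residues: L8, L11.

2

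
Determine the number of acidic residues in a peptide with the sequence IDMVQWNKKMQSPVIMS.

The acidic residues are Asp (D) and Glu (E), whose side chains end in a carboxylate group.
Matching residues: D2.

1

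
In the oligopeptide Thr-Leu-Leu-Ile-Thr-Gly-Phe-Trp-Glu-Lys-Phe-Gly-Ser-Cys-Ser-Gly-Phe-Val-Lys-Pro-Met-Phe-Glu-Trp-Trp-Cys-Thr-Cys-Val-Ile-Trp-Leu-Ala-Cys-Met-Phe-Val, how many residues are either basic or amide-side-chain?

2

Basic: H, K, R. Amide-side-chain: N, Q.
Basic residues here: Lys10, Lys19 (2).
Amide-side-chain residues here: none (0).
The two groups share no amino acid, so total = 2 + 0 = 2.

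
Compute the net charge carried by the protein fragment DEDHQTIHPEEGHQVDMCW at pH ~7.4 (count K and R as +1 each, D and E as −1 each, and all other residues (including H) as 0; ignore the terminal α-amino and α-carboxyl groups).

-6

Positive (K, R): none → +0.
Negative (D, E): D1, E2, D3, E10, E11, D16 → −6.
Net charge = (+0) + (−6) = −6.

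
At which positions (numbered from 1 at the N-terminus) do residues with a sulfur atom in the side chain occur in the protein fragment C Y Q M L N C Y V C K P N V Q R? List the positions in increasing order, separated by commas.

The sulfur-bearing residues are cysteine (–SH) and methionine (–S–CH₃).
Matching residues: C1, M4, C7, C10.

1, 4, 7, 10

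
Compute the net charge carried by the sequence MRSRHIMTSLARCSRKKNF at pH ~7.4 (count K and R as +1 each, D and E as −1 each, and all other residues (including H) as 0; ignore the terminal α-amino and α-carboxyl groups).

Positive (K, R): R2, R4, R12, R15, K16, K17 → +6.
Negative (D, E): none → −0.
Net charge = (+6) + (−0) = +6.

+6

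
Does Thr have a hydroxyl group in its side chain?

Yes

Serine (S), threonine (T), and tyrosine (Y) each carry a hydroxyl group on the side chain.
Threonine is in this group.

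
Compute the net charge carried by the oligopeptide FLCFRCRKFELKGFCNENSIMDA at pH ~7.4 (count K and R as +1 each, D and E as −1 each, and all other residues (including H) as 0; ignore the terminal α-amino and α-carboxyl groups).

Positive (K, R): R5, R7, K8, K12 → +4.
Negative (D, E): E10, E17, D22 → −3.
Net charge = (+4) + (−3) = +1.

+1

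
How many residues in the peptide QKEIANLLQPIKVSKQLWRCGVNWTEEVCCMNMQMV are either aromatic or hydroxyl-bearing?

Aromatic: F, W, Y. Hydroxyl-bearing: S, T, Y.
Aromatic residues here: W18, W24 (2).
Hydroxyl-bearing residues here: S14, T25 (2).
(Y belongs to both groups, but none appear in this sequence.) Total = 2 + 2 = 4.

4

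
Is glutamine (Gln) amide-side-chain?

Only N (asparagine) and Q (glutamine) carry a side-chain carboxamide.
Glutamine is in this group.

Yes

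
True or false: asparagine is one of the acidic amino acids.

False

Aspartate (D) and glutamate (E) have carboxylic-acid side chains and are the acidic amino acids.
Asparagine is not in this group.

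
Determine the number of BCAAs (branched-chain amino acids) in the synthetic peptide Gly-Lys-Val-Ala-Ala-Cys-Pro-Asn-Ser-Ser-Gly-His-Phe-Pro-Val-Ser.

2

Valine (V), leucine (L), and isoleucine (I) are the branched-chain amino acids.
Matching residues: Val3, Val15.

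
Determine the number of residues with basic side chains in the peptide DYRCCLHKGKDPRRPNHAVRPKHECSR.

The basic amino acids are Lys (K), Arg (R), and His (H).
Matching residues: R3, H7, K8, K10, R13, R14, H17, R20, K22, H23, R27.

11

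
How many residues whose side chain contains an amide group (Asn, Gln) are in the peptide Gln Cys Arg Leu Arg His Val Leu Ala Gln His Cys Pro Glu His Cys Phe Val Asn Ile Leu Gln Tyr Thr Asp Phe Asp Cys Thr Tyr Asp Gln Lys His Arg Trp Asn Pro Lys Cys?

6

Matching residues: Gln1, Gln10, Asn19, Gln22, Gln32, Asn37.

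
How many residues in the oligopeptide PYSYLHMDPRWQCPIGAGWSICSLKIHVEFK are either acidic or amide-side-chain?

3

Acidic: D, E. Amide-side-chain: N, Q.
Acidic residues here: D8, E29 (2).
Amide-side-chain residues here: Q12 (1).
The two groups share no amino acid, so total = 2 + 1 = 3.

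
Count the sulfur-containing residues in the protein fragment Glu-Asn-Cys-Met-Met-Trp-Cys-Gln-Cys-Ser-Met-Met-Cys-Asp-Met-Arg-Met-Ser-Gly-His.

10

The sulfur-bearing residues are cysteine (–SH) and methionine (–S–CH₃).
Matching residues: Cys3, Met4, Met5, Cys7, Cys9, Met11, Met12, Cys13, Met15, Met17.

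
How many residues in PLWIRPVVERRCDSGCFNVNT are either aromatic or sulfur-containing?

Aromatic: F, W, Y. Sulfur-containing: C, M.
Aromatic residues here: W3, F17 (2).
Sulfur-containing residues here: C12, C16 (2).
The two groups share no amino acid, so total = 2 + 2 = 4.

4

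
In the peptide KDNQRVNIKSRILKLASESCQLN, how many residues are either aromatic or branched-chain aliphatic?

6

Aromatic: F, W, Y. Branched-chain aliphatic: I, L, V.
Aromatic residues here: none (0).
Branched-chain aliphatic residues here: V6, I8, I12, L13, L15, L22 (6).
The two groups share no amino acid, so total = 0 + 6 = 6.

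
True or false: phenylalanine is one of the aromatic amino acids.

True

F, W, and Y each carry an aromatic ring on the side chain.
Phenylalanine is in this group.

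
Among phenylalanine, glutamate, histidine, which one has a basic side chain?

K, R, and H are the three residues with basic side chains (ε-amine, guanidinium, and imidazole respectively).
Of the listed options, only histidine belongs to this group.

histidine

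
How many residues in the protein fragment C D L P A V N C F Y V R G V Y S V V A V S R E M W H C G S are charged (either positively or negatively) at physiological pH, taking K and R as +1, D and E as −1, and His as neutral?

Charged side chains at pH ~7.4: K, R (positive); D, E (negative).
Matching residues: D2, R12, R22, E23.

4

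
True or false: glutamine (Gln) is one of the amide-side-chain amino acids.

True

Only N (asparagine) and Q (glutamine) carry a side-chain carboxamide.
Glutamine is in this group.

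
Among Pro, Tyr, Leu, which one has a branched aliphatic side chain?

The BCAAs are Val, Leu, and Ile — aliphatic side chains with a branch point.
Of the listed options, only Leu belongs to this group.

Leu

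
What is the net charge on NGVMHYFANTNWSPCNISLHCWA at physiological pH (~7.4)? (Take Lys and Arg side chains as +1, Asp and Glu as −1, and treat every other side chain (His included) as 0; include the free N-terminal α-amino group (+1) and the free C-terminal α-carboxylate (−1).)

0

Positive (K, R): none → +0.
Negative (D, E): none → −0.
The N-terminus (+1) and C-terminus (−1) cancel.
Net charge = (+0) + (−0) = 0.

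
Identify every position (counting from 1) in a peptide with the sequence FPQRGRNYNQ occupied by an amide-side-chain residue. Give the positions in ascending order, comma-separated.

3, 7, 9, 10

Asparagine (N) and glutamine (Q) have uncharged amide side chains.
Matching residues: Q3, N7, N9, Q10.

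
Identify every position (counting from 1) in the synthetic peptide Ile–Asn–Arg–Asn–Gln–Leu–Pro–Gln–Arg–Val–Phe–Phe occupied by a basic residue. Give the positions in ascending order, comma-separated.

3, 9

The basic amino acids are Lys (K), Arg (R), and His (H).
Matching residues: Arg3, Arg9.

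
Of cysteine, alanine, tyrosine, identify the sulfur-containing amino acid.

cysteine

Cysteine (C, thiol) and methionine (M, thioether) are the two sulfur-containing amino acids.
Of the listed options, only cysteine belongs to this group.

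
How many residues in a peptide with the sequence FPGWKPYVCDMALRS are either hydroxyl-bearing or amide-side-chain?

2

Hydroxyl-bearing: S, T, Y. Amide-side-chain: N, Q.
Hydroxyl-bearing residues here: Y7, S15 (2).
Amide-side-chain residues here: none (0).
The two groups share no amino acid, so total = 2 + 0 = 2.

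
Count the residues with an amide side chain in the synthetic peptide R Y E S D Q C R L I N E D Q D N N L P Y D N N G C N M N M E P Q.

10

The amide-side-chain residues are Asn (N) and Gln (Q).
Matching residues: Q6, N11, Q14, N16, N17, N22, N23, N26, N28, Q32.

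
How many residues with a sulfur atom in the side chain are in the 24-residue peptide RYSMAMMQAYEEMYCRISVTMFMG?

Cysteine (C, thiol) and methionine (M, thioether) are the two sulfur-containing amino acids.
Matching residues: M4, M6, M7, M13, C15, M21, M23.

7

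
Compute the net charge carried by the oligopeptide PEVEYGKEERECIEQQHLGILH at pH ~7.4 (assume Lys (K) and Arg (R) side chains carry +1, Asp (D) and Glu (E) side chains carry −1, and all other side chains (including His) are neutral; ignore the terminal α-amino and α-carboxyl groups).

Positive (K, R): K7, R10 → +2.
Negative (D, E): E2, E4, E8, E9, E11, E14 → −6.
Net charge = (+2) + (−6) = −4.

-4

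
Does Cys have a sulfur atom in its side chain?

Yes

Only Cys (C) and Met (M) have a sulfur atom in the side chain.
Cysteine is in this group.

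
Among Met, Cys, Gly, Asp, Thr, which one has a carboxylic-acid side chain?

Asp

Aspartate (D) and glutamate (E) have carboxylic-acid side chains and are the acidic amino acids.
Of the listed options, only Asp belongs to this group.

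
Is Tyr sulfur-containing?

No

The sulfur-bearing residues are cysteine (–SH) and methionine (–S–CH₃).
Tyrosine is not in this group.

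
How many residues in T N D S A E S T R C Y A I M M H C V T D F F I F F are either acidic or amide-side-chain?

4

Acidic: D, E. Amide-side-chain: N, Q.
Acidic residues here: D3, E6, D20 (3).
Amide-side-chain residues here: N2 (1).
The two groups share no amino acid, so total = 3 + 1 = 4.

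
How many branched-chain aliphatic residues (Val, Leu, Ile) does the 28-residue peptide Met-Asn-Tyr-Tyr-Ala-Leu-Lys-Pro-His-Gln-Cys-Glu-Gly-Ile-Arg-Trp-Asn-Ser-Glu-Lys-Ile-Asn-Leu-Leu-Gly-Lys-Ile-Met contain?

6

Matching residues: Leu6, Ile14, Ile21, Leu23, Leu24, Ile27.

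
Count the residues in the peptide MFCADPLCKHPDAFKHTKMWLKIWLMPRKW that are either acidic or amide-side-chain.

Acidic: D, E. Amide-side-chain: N, Q.
Acidic residues here: D5, D12 (2).
Amide-side-chain residues here: none (0).
The two groups share no amino acid, so total = 2 + 0 = 2.

2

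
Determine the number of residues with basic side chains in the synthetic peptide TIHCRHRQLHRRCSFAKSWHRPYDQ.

10

K, R, and H are the three residues with basic side chains (ε-amine, guanidinium, and imidazole respectively).
Matching residues: H3, R5, H6, R7, H10, R11, R12, K17, H20, R21.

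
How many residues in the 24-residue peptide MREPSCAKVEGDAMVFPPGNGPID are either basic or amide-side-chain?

3

Basic: H, K, R. Amide-side-chain: N, Q.
Basic residues here: R2, K8 (2).
Amide-side-chain residues here: N20 (1).
The two groups share no amino acid, so total = 2 + 1 = 3.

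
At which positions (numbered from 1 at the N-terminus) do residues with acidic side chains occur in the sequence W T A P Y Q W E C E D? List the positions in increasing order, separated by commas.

8, 10, 11

Aspartate (D) and glutamate (E) have carboxylic-acid side chains and are the acidic amino acids.
Matching residues: E8, E10, D11.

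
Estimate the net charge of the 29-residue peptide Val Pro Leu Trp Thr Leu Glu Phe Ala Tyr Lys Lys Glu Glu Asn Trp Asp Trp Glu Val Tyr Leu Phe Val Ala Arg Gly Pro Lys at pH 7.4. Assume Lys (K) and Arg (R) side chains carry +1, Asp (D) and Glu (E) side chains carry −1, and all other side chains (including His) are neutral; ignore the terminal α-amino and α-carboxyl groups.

-1

Positive (K, R): Lys11, Lys12, Arg26, Lys29 → +4.
Negative (D, E): Glu7, Glu13, Glu14, Asp17, Glu19 → −5.
Net charge = (+4) + (−5) = −1.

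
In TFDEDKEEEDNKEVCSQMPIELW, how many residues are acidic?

9

The acidic residues are Asp (D) and Glu (E), whose side chains end in a carboxylate group.
Matching residues: D3, E4, D5, E7, E8, E9, D10, E13, E21.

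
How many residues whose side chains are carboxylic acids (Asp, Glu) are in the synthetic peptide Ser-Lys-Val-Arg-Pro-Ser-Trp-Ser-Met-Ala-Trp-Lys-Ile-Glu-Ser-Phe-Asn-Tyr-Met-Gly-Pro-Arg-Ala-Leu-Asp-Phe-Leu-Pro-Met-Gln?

2

Matching residues: Glu14, Asp25.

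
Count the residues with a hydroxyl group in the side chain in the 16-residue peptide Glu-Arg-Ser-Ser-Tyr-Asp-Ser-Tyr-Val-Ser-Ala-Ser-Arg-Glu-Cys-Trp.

S, T, and Y are the three residues with a side-chain hydroxyl.
Matching residues: Ser3, Ser4, Tyr5, Ser7, Tyr8, Ser10, Ser12.

7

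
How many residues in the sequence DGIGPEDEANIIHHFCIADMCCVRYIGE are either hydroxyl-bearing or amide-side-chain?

Hydroxyl-bearing: S, T, Y. Amide-side-chain: N, Q.
Hydroxyl-bearing residues here: Y25 (1).
Amide-side-chain residues here: N10 (1).
The two groups share no amino acid, so total = 1 + 1 = 2.

2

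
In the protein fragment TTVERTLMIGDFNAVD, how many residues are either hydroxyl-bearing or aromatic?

4

Hydroxyl-bearing: S, T, Y. Aromatic: F, W, Y.
Hydroxyl-bearing residues here: T1, T2, T6 (3).
Aromatic residues here: F12 (1).
(Y belongs to both groups, but none appear in this sequence.) Total = 3 + 1 = 4.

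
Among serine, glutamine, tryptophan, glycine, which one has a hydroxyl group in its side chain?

serine

S, T, and Y are the three residues with a side-chain hydroxyl.
Of the listed options, only serine belongs to this group.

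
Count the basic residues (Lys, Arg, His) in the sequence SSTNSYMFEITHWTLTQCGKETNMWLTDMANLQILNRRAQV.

Matching residues: H12, K20, R37, R38.

4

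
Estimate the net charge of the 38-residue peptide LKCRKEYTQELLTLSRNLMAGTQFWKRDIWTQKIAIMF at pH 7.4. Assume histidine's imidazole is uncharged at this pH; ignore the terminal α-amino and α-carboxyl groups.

Near pH 7.4, K and R contribute +1 each, D and E contribute −1 each, and every other side chain (His included, as stated) is uncharged.
Positive (K, R): K2, R4, K5, R16, K26, R27, K33 → +7.
Negative (D, E): E6, E10, D28 → −3.
Net charge = (+7) + (−3) = +4.

+4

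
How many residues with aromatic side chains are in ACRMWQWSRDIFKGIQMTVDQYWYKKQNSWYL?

8

Phenylalanine (F), tryptophan (W), and tyrosine (Y) have aromatic ring side chains.
Matching residues: W5, W7, F12, Y22, W23, Y24, W30, Y31.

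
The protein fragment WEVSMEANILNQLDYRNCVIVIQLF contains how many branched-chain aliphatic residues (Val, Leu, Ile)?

Matching residues: V3, I9, L10, L13, V19, I20, V21, I22, L24.

9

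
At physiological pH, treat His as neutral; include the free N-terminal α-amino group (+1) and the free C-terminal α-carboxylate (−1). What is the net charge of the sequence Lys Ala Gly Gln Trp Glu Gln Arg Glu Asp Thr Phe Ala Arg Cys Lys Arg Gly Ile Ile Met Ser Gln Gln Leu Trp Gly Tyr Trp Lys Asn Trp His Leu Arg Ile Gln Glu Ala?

+3

Near pH 7.4, K and R contribute +1 each, D and E contribute −1 each, and every other side chain (His included, as stated) is uncharged.
Positive (K, R): Lys1, Arg8, Arg14, Lys16, Arg17, Lys30, Arg35 → +7.
Negative (D, E): Glu6, Glu9, Asp10, Glu38 → −4.
The N-terminus (+1) and C-terminus (−1) cancel.
Net charge = (+7) + (−4) = +3.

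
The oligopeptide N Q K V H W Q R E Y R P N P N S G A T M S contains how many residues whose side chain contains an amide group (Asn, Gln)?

Matching residues: N1, Q2, Q7, N13, N15.

5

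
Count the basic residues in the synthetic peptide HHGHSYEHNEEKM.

5

The basic amino acids are Lys (K), Arg (R), and His (H).
Matching residues: H1, H2, H4, H8, K12.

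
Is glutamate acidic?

Yes

Only D (aspartate) and E (glutamate) carry a side-chain carboxylic acid.
Glutamate is in this group.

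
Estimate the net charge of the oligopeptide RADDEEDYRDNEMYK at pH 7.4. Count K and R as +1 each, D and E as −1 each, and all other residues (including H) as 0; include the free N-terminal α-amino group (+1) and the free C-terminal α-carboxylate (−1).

Positive (K, R): R1, R9, K15 → +3.
Negative (D, E): D3, D4, E5, E6, D7, D10, E12 → −7.
The N-terminus (+1) and C-terminus (−1) cancel.
Net charge = (+3) + (−7) = −4.

-4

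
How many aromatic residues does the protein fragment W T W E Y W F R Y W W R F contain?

F, W, and Y each carry an aromatic ring on the side chain.
Matching residues: W1, W3, Y5, W6, F7, Y9, W10, W11, F13.

9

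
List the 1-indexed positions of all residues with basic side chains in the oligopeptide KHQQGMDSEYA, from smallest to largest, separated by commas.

The basic amino acids are Lys (K), Arg (R), and His (H).
Matching residues: K1, H2.

1, 2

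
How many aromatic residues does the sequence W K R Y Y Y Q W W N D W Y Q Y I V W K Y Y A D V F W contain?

Phenylalanine (F), tryptophan (W), and tyrosine (Y) have aromatic ring side chains.
Matching residues: W1, Y4, Y5, Y6, W8, W9, W12, Y13, Y15, W18, Y20, Y21, F25, W26.

14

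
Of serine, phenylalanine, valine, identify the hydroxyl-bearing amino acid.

serine

Serine (S), threonine (T), and tyrosine (Y) each carry a hydroxyl group on the side chain.
Of the listed options, only serine belongs to this group.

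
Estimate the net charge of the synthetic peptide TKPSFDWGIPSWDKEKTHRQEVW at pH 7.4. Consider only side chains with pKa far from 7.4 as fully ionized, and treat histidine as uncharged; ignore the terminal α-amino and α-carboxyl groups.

0

Near pH 7.4, K and R contribute +1 each, D and E contribute −1 each, and every other side chain (His included, as stated) is uncharged.
Positive (K, R): K2, K14, K16, R19 → +4.
Negative (D, E): D6, D13, E15, E21 → −4.
Net charge = (+4) + (−4) = 0.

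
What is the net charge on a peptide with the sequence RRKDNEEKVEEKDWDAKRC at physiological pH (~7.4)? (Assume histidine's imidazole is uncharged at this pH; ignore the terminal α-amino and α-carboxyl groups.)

0

Near pH 7.4, K and R contribute +1 each, D and E contribute −1 each, and every other side chain (His included, as stated) is uncharged.
Positive (K, R): R1, R2, K3, K8, K12, K17, R18 → +7.
Negative (D, E): D4, E6, E7, E10, E11, D13, D15 → −7.
Net charge = (+7) + (−7) = 0.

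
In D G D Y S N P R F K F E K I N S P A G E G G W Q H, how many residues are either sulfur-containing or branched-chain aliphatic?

Sulfur-containing: C, M. Branched-chain aliphatic: I, L, V.
Sulfur-containing residues here: none (0).
Branched-chain aliphatic residues here: I14 (1).
The two groups share no amino acid, so total = 0 + 1 = 1.

1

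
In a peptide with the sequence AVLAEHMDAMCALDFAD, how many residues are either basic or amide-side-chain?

Basic: H, K, R. Amide-side-chain: N, Q.
Basic residues here: H6 (1).
Amide-side-chain residues here: none (0).
The two groups share no amino acid, so total = 1 + 0 = 1.

1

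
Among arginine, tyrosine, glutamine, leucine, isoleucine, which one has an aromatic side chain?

The aromatic amino acids are Phe (F, benzyl), Trp (W, indole), and Tyr (Y, phenol).
Of the listed options, only tyrosine belongs to this group.

tyrosine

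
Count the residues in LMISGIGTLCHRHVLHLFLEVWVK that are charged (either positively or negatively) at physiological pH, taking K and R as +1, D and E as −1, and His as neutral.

3

Charged side chains at pH ~7.4: K, R (positive); D, E (negative).
Matching residues: R12, E20, K24.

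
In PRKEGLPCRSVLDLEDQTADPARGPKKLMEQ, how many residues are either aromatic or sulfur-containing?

2

Aromatic: F, W, Y. Sulfur-containing: C, M.
Aromatic residues here: none (0).
Sulfur-containing residues here: C8, M29 (2).
The two groups share no amino acid, so total = 0 + 2 = 2.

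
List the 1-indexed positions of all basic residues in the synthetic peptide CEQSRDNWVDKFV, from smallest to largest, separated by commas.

5, 11

Lysine (K), arginine (R), and histidine (H) have basic, nitrogen-containing side chains.
Matching residues: R5, K11.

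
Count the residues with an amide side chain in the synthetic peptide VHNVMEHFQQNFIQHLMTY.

5

Only N (asparagine) and Q (glutamine) carry a side-chain carboxamide.
Matching residues: N3, Q9, Q10, N11, Q14.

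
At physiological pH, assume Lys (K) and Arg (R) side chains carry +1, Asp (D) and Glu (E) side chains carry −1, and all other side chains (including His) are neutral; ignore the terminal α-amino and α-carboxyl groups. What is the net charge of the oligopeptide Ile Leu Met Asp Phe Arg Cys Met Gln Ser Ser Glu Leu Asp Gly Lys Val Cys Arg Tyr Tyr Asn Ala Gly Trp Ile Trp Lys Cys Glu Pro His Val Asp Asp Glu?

Positive (K, R): Arg6, Lys16, Arg19, Lys28 → +4.
Negative (D, E): Asp4, Glu12, Asp14, Glu30, Asp34, Asp35, Glu36 → −7.
Net charge = (+4) + (−7) = −3.

-3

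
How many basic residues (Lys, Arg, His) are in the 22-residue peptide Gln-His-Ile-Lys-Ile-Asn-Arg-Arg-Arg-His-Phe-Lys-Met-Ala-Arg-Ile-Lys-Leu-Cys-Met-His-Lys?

Matching residues: His2, Lys4, Arg7, Arg8, Arg9, His10, Lys12, Arg15, Lys17, His21, Lys22.

11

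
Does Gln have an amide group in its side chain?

Only N (asparagine) and Q (glutamine) carry a side-chain carboxamide.
Glutamine is in this group.

Yes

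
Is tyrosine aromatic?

Phenylalanine (F), tryptophan (W), and tyrosine (Y) have aromatic ring side chains.
Tyrosine is in this group.

Yes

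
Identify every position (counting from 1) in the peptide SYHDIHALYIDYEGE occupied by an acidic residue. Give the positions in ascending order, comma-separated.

Aspartate (D) and glutamate (E) have carboxylic-acid side chains and are the acidic amino acids.
Matching residues: D4, D11, E13, E15.

4, 11, 13, 15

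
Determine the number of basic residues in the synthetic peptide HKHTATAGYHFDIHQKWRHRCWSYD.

9

The basic amino acids are Lys (K), Arg (R), and His (H).
Matching residues: H1, K2, H3, H10, H14, K16, R18, H19, R20.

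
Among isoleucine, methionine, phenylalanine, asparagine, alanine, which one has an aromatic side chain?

phenylalanine

The aromatic amino acids are Phe (F, benzyl), Trp (W, indole), and Tyr (Y, phenol).
Of the listed options, only phenylalanine belongs to this group.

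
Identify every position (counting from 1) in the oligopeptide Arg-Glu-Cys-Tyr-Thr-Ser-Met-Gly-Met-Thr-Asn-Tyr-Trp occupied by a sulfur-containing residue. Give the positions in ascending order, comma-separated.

Cysteine (C, thiol) and methionine (M, thioether) are the two sulfur-containing amino acids.
Matching residues: Cys3, Met7, Met9.

3, 7, 9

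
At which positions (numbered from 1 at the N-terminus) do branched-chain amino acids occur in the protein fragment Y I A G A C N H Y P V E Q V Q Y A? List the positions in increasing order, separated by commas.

2, 11, 14

V, L, and I make up the branched-chain aliphatic group.
Matching residues: I2, V11, V14.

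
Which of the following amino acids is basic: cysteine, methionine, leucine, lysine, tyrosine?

The basic amino acids are Lys (K), Arg (R), and His (H).
Of the listed options, only lysine belongs to this group.

lysine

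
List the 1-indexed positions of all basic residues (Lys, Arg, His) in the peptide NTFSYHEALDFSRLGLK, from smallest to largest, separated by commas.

6, 13, 17

Matching residues: H6, R13, K17.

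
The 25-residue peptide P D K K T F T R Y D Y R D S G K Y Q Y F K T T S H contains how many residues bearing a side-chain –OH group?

S, T, and Y are the three residues with a side-chain hydroxyl.
Matching residues: T5, T7, Y9, Y11, S14, Y17, Y19, T22, T23, S24.

10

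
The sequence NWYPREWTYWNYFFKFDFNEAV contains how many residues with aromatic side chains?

The aromatic amino acids are Phe (F, benzyl), Trp (W, indole), and Tyr (Y, phenol).
Matching residues: W2, Y3, W7, Y9, W10, Y12, F13, F14, F16, F18.

10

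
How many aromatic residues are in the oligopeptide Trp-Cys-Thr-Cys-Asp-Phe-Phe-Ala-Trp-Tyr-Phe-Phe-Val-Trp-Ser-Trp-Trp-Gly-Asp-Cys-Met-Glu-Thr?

F, W, and Y each carry an aromatic ring on the side chain.
Matching residues: Trp1, Phe6, Phe7, Trp9, Tyr10, Phe11, Phe12, Trp14, Trp16, Trp17.

10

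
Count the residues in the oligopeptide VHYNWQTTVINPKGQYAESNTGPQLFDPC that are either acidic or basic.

4

Acidic: D, E. Basic: H, K, R.
Acidic residues here: E18, D27 (2).
Basic residues here: H2, K13 (2).
The two groups share no amino acid, so total = 2 + 2 = 4.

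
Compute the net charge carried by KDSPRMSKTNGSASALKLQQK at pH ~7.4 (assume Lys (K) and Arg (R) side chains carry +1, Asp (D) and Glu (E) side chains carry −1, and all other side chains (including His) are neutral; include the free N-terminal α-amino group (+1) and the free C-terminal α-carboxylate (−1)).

Positive (K, R): K1, R5, K8, K17, K21 → +5.
Negative (D, E): D2 → −1.
The N-terminus (+1) and C-terminus (−1) cancel.
Net charge = (+5) + (−1) = +4.

+4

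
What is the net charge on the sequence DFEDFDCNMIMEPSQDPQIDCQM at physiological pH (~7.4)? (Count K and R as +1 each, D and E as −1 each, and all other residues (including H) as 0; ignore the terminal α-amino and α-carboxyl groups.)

-7

Positive (K, R): none → +0.
Negative (D, E): D1, E3, D4, D6, E12, D16, D20 → −7.
Net charge = (+0) + (−7) = −7.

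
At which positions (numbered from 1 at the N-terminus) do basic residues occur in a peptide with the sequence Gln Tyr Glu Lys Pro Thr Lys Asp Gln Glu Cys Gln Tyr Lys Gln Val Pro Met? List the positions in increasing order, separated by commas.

The basic amino acids are Lys (K), Arg (R), and His (H).
Matching residues: Lys4, Lys7, Lys14.

4, 7, 14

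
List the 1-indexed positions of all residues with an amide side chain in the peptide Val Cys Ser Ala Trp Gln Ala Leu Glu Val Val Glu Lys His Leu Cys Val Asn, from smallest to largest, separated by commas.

6, 18

The amide-side-chain residues are Asn (N) and Gln (Q).
Matching residues: Gln6, Asn18.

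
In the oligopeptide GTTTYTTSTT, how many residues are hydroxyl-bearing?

9

The –OH-bearing residues are Ser, Thr (aliphatic alcohols), and Tyr (phenol).
Matching residues: T2, T3, T4, Y5, T6, T7, S8, T9, T10.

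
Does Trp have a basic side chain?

No

The basic amino acids are Lys (K), Arg (R), and His (H).
Tryptophan is not in this group.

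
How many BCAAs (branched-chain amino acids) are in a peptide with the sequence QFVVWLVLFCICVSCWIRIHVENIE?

11

The BCAAs are Val, Leu, and Ile — aliphatic side chains with a branch point.
Matching residues: V3, V4, L6, V7, L8, I11, V13, I17, I19, V21, I24.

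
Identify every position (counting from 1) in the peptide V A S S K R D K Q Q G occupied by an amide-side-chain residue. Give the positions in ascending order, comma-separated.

Only N (asparagine) and Q (glutamine) carry a side-chain carboxamide.
Matching residues: Q9, Q10.

9, 10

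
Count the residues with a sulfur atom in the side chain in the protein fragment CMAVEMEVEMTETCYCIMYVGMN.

8

Cysteine (C, thiol) and methionine (M, thioether) are the two sulfur-containing amino acids.
Matching residues: C1, M2, M6, M10, C14, C16, M18, M22.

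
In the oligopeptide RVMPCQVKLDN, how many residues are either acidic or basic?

3

Acidic: D, E. Basic: H, K, R.
Acidic residues here: D10 (1).
Basic residues here: R1, K8 (2).
The two groups share no amino acid, so total = 1 + 2 = 3.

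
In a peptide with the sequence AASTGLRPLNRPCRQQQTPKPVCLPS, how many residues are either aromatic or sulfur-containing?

2

Aromatic: F, W, Y. Sulfur-containing: C, M.
Aromatic residues here: none (0).
Sulfur-containing residues here: C13, C23 (2).
The two groups share no amino acid, so total = 0 + 2 = 2.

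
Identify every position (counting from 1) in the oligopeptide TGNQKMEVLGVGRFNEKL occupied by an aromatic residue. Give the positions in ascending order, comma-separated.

Matching residues: F14.

14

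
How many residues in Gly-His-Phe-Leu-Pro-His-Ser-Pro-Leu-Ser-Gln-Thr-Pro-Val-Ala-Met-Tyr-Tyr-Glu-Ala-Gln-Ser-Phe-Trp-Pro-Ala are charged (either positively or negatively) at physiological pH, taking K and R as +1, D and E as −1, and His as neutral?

1

Charged side chains at pH ~7.4: K, R (positive); D, E (negative).
Matching residues: Glu19.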